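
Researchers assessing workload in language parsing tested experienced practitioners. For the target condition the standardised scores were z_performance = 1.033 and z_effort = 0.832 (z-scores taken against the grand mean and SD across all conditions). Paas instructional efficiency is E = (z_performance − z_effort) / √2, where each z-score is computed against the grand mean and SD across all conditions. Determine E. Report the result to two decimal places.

z_P − z_E = 1.033 − 0.832 = 0.2010.
E = 0.2010 / √2 = 0.2010 / 1.41421 = 0.1421 ≈ 0.14.

0.14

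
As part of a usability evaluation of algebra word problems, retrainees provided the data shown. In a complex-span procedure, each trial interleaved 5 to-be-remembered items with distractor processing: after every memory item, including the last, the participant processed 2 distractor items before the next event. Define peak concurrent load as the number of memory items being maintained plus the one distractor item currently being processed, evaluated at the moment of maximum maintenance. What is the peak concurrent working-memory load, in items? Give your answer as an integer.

6

Maintenance is greatest during the distractor(s) after memory item 5: all 5 memory items are being held.
One distractor item is concurrently being processed.
Peak concurrent load = 5 + 1 = 6 items.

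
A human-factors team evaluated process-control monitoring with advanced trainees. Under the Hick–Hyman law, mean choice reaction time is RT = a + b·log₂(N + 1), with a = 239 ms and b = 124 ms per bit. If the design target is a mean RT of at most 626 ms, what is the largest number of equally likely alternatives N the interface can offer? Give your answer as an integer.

Set 239 + 124·log₂(N + 1) ≤ 626.
log₂(N + 1) ≤ (626 − 239) / 124 = 3.1210.
N + 1 ≤ 2^3.1210 = 8.6999.
N ≤ 7.6999, so the largest integer N is 7.

7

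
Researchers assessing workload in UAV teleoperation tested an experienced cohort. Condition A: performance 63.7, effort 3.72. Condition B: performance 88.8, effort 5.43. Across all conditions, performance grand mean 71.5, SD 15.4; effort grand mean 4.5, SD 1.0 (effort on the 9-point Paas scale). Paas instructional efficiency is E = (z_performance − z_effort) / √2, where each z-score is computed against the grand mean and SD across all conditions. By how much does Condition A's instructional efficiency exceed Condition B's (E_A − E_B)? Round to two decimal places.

0.06

Condition A: z_P = (63.7 − 71.5)/15.4 = -0.5065; z_E = (3.72 − 4.5)/1.0 = -0.7800; E_A = (-0.5065 − (-0.7800))/√2 = 0.1934.
Condition B: z_P = (88.8 − 71.5)/15.4 = 1.1234; z_E = (5.43 − 4.5)/1.0 = 0.9300; E_B = (1.1234 − 0.9300)/√2 = 0.1368.
E_A − E_B = 0.1934 − 0.1368 = 0.0566 ≈ 0.06.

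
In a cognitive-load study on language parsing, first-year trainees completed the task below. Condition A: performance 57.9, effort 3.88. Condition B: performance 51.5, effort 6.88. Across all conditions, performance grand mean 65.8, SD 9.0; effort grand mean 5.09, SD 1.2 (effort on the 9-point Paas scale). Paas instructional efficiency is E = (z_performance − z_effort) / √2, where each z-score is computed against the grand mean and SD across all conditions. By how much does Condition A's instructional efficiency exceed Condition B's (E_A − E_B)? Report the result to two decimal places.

2.27

Condition A: z_P = (57.9 − 65.8)/9.0 = -0.8778; z_E = (3.88 − 5.09)/1.2 = -1.0083; E_A = (-0.8778 − (-1.0083))/√2 = 0.0923.
Condition B: z_P = (51.5 − 65.8)/9.0 = -1.5889; z_E = (6.88 − 5.09)/1.2 = 1.4917; E_B = (-1.5889 − 1.4917)/√2 = -2.1783.
E_A − E_B = 0.0923 − (-2.1783) = 2.2706 ≈ 2.27.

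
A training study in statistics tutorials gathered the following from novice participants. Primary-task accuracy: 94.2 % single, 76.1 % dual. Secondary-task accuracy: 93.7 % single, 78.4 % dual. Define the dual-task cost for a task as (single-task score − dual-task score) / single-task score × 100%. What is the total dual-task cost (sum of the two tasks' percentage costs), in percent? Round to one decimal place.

Primary cost = (94.2 − 76.1) / 94.2 × 100% = 19.2144%.
Secondary cost = (93.7 − 78.4) / 93.7 × 100% = 16.3287%.
Total = 19.2144% + 16.3287% = 35.5431% ≈ 35.5%.

35.5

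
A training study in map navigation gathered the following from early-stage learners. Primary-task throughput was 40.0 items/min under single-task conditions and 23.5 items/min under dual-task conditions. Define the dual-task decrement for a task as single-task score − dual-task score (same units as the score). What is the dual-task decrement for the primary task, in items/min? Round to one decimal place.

16.5

Decrement = 40.0 − 23.5 = 16.5000 items/min ≈ 16.5 items/min.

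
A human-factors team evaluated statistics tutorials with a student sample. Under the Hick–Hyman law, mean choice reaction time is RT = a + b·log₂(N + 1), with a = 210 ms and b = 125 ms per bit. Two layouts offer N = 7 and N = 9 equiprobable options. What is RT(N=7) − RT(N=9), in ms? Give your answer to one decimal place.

-40.2

RT(7) = 210 + 125·log₂(8) = 210 + 125·3.0000 = 585.0000 ms.
RT(9) = 210 + 125·log₂(10) = 210 + 125·3.3219 = 625.2375 ms.
Difference = 585.0000 − 625.2375 = -40.2375 ≈ -40.2 ms.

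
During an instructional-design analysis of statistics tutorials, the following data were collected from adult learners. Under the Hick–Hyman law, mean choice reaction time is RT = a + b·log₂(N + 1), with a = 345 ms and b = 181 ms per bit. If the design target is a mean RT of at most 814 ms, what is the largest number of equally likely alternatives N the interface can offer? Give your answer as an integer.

Set 345 + 181·log₂(N + 1) ≤ 814.
log₂(N + 1) ≤ (814 − 345) / 181 = 2.5912.
N + 1 ≤ 2^2.5912 = 6.0260.
N ≤ 5.0260, so the largest integer N is 5.

5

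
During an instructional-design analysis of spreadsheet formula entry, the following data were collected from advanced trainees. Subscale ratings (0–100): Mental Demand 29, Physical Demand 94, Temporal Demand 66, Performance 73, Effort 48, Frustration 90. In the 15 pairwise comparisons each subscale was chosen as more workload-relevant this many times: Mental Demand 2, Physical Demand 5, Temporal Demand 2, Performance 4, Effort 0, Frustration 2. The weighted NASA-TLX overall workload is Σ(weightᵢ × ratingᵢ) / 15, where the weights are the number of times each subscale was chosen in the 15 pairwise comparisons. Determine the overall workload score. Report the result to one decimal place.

75.5

The tallies are the weights (they sum to 15).
Weighted sum = 2·29 + 5·94 + 2·66 + 4·73 + 0·48 + 2·90
            = 58 + 470 + 132 + 292 + 0 + 180 = 1132.
Overall workload = 1132 / 15 = 75.4667 ≈ 75.5.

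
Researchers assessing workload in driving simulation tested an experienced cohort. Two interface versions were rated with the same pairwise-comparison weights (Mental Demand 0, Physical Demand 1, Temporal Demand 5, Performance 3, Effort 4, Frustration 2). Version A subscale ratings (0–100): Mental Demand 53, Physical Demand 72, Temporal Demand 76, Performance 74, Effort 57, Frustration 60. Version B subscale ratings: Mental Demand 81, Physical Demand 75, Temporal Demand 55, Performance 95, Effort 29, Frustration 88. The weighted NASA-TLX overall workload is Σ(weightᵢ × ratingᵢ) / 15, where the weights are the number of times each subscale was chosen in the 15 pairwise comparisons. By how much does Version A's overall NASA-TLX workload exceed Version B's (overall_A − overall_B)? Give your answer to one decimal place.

Version A weighted sum = 0·53 + 1·72 + 5·76 + 3·74 + 4·57 + 2·60 = 0 + 72 + 380 + 222 + 228 + 120 = 1022; overall_A = 1022/15 = 68.1333.
Version B weighted sum = 0·81 + 1·75 + 5·55 + 3·95 + 4·29 + 2·88 = 0 + 75 + 275 + 285 + 116 + 176 = 927; overall_B = 927/15 = 61.8000.
Difference = 68.1333 − 61.8000 = 6.3333 ≈ 6.3.

6.3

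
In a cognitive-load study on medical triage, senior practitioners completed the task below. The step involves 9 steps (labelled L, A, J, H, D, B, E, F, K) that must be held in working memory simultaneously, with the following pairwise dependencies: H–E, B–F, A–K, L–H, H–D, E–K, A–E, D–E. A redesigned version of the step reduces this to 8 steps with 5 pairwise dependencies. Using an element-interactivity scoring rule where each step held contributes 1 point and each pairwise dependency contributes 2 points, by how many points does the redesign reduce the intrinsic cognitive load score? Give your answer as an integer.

Original: 9 × 1 + 8 × 2 = 9 + 16 = 25.
Redesigned: 8 × 1 + 5 × 2 = 8 + 10 = 18.
Reduction = 25 − 18 = 7.

7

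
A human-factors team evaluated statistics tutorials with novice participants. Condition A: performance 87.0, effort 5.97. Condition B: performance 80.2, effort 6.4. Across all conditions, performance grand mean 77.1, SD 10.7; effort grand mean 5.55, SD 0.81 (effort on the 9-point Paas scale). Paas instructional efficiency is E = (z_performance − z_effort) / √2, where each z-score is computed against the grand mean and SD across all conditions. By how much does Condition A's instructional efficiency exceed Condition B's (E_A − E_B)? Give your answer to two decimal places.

Condition A: z_P = (87.0 − 77.1)/10.7 = 0.9252; z_E = (5.97 − 5.55)/0.81 = 0.5185; E_A = (0.9252 − 0.5185)/√2 = 0.2876.
Condition B: z_P = (80.2 − 77.1)/10.7 = 0.2897; z_E = (6.4 − 5.55)/0.81 = 1.0494; E_B = (0.2897 − 1.0494)/√2 = -0.5372.
E_A − E_B = 0.2876 − (-0.5372) = 0.8248 ≈ 0.82.

0.82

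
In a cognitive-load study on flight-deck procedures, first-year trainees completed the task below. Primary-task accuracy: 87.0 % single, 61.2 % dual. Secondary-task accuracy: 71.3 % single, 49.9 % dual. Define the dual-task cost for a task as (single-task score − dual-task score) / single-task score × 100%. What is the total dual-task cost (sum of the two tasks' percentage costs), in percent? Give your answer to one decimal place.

Primary cost = (87.0 − 61.2) / 87.0 × 100% = 29.6552%.
Secondary cost = (71.3 − 49.9) / 71.3 × 100% = 30.0140%.
Total = 29.6552% + 30.0140% = 59.6692% ≈ 59.7%.

59.7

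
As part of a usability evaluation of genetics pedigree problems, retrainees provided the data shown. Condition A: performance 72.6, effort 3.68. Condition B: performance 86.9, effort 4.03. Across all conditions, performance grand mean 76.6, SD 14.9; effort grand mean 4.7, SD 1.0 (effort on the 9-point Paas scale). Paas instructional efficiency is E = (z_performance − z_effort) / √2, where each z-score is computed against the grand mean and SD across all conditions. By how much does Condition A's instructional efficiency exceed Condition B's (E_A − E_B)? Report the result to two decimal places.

-0.43

Condition A: z_P = (72.6 − 76.6)/14.9 = -0.2685; z_E = (3.68 − 4.7)/1.0 = -1.0200; E_A = (-0.2685 − (-1.0200))/√2 = 0.5314.
Condition B: z_P = (86.9 − 76.6)/14.9 = 0.6913; z_E = (4.03 − 4.7)/1.0 = -0.6700; E_B = (0.6913 − (-0.6700))/√2 = 0.9626.
E_A − E_B = 0.5314 − 0.9626 = -0.4312 ≈ -0.43.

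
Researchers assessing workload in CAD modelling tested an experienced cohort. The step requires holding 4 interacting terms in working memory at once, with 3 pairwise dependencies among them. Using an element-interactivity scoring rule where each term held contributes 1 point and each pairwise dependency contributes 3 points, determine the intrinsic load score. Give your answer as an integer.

13

Element contribution: 4 × 1 = 4.
Interaction contribution: 3 × 3 = 9.
Intrinsic load = 4 + 9 = 13.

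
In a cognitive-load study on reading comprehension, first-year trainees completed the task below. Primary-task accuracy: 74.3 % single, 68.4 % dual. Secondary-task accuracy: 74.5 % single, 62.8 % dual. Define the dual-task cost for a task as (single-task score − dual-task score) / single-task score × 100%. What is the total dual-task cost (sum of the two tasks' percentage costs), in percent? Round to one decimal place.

Primary cost = (74.3 − 68.4) / 74.3 × 100% = 7.9408%.
Secondary cost = (74.5 − 62.8) / 74.5 × 100% = 15.7047%.
Total = 7.9408% + 15.7047% = 23.6455% ≈ 23.6%.

23.6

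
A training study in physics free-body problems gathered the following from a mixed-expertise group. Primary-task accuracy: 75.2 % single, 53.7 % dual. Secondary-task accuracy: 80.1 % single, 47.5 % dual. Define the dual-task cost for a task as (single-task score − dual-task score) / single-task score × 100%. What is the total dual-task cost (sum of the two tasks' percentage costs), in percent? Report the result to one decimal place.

69.3

Primary cost = (75.2 − 53.7) / 75.2 × 100% = 28.5904%.
Secondary cost = (80.1 − 47.5) / 80.1 × 100% = 40.6991%.
Total = 28.5904% + 40.6991% = 69.2895% ≈ 69.3%.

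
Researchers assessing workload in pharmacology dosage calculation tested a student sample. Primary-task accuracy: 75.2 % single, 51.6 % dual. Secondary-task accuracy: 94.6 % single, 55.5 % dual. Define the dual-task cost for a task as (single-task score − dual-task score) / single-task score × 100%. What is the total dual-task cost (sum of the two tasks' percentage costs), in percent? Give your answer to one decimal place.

72.7

Primary cost = (75.2 − 51.6) / 75.2 × 100% = 31.3830%.
Secondary cost = (94.6 − 55.5) / 94.6 × 100% = 41.3319%.
Total = 31.3830% + 41.3319% = 72.7149% ≈ 72.7%.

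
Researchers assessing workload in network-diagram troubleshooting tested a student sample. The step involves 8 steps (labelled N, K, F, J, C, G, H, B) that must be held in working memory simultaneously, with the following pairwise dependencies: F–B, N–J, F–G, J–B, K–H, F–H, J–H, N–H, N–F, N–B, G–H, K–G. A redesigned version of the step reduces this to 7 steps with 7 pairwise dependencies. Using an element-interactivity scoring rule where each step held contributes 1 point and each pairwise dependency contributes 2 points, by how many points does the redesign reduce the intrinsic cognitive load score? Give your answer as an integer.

Original: 8 × 1 + 12 × 2 = 8 + 24 = 32.
Redesigned: 7 × 1 + 7 × 2 = 7 + 14 = 21.
Reduction = 32 − 21 = 11.

11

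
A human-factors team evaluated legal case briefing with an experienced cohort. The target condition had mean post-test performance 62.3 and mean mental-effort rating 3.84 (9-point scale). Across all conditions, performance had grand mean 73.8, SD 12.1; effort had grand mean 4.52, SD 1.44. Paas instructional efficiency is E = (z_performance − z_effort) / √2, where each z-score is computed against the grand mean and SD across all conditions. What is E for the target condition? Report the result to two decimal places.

-0.34

z_performance = (62.3 − 73.8) / 12.1 = -11.5000 / 12.1 = -0.9504.
z_effort = (3.84 − 4.52) / 1.44 = -0.6800 / 1.44 = -0.4722.
z_P − z_E = -0.9504 − (-0.4722) = -0.4782.
E = -0.4782 / √2 = -0.4782 / 1.41421 = -0.3381 ≈ -0.34.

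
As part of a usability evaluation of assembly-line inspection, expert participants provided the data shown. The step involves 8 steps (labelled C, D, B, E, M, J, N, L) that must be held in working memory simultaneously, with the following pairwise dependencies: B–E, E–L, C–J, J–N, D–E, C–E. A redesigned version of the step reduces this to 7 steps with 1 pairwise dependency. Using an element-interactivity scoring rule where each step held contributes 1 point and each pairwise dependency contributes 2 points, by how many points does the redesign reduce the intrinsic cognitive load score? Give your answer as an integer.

Original: 8 × 1 + 6 × 2 = 8 + 12 = 20.
Redesigned: 7 × 1 + 1 × 2 = 7 + 2 = 9.
Reduction = 20 − 9 = 11.

11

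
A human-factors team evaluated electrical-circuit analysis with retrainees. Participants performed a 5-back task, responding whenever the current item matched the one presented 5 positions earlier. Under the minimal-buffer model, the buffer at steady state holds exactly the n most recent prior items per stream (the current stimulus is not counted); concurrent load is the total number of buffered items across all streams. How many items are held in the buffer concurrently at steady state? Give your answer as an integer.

5

The buffer holds the 5 most recent prior items.
Steady-state concurrent load = 5 items.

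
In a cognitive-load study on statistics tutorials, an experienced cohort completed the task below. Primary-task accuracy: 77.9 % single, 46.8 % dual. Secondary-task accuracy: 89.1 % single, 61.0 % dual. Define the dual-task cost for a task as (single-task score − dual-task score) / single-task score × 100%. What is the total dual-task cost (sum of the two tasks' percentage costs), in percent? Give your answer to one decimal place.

71.5

Primary cost = (77.9 − 46.8) / 77.9 × 100% = 39.9230%.
Secondary cost = (89.1 − 61.0) / 89.1 × 100% = 31.5376%.
Total = 39.9230% + 31.5376% = 71.4606% ≈ 71.5%.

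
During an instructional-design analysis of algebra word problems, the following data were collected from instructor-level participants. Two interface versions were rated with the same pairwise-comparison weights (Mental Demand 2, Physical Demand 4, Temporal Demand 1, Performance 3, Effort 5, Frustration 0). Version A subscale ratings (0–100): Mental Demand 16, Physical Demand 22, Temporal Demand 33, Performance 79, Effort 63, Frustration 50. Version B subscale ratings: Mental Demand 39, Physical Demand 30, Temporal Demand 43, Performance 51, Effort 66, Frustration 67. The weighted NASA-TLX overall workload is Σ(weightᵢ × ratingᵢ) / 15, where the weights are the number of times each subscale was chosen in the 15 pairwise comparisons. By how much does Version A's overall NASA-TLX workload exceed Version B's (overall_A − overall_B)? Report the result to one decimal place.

-1.3

Version A weighted sum = 2·16 + 4·22 + 1·33 + 3·79 + 5·63 + 0·50 = 32 + 88 + 33 + 237 + 315 + 0 = 705; overall_A = 705/15 = 47.0000.
Version B weighted sum = 2·39 + 4·30 + 1·43 + 3·51 + 5·66 + 0·67 = 78 + 120 + 43 + 153 + 330 + 0 = 724; overall_B = 724/15 = 48.2667.
Difference = 47.0000 − 48.2667 = -1.2667 ≈ -1.3.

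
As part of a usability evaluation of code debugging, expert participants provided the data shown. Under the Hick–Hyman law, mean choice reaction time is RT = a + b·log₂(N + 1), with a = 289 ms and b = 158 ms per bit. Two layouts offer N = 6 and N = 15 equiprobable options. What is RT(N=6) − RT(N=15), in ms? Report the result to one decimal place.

RT(6) = 289 + 158·log₂(7) = 289 + 158·2.8074 = 732.5692 ms.
RT(15) = 289 + 158·log₂(16) = 289 + 158·4.0000 = 921.0000 ms.
Difference = 732.5692 − 921.0000 = -188.4308 ≈ -188.4 ms.

-188.4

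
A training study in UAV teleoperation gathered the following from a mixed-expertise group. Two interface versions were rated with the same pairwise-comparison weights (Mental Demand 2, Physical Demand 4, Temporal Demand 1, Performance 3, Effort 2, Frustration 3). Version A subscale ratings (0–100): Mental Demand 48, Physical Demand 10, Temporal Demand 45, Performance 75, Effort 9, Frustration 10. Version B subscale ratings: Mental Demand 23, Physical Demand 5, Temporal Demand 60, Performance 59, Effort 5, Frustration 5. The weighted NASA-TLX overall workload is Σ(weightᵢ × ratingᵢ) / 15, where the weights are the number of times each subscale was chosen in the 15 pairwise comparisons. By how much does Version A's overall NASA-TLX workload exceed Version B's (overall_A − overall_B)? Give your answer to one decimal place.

Version A weighted sum = 2·48 + 4·10 + 1·45 + 3·75 + 2·9 + 3·10 = 96 + 40 + 45 + 225 + 18 + 30 = 454; overall_A = 454/15 = 30.2667.
Version B weighted sum = 2·23 + 4·5 + 1·60 + 3·59 + 2·5 + 3·5 = 46 + 20 + 60 + 177 + 10 + 15 = 328; overall_B = 328/15 = 21.8667.
Difference = 30.2667 − 21.8667 = 8.4000 ≈ 8.4.

8.4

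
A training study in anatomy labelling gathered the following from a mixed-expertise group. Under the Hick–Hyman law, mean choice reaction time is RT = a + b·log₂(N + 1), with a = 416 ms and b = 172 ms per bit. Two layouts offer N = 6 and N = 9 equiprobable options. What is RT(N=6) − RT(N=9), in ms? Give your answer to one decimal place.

RT(6) = 416 + 172·log₂(7) = 416 + 172·2.8074 = 898.8728 ms.
RT(9) = 416 + 172·log₂(10) = 416 + 172·3.3219 = 987.3668 ms.
Difference = 898.8728 − 987.3668 = -88.4940 ≈ -88.5 ms.

-88.5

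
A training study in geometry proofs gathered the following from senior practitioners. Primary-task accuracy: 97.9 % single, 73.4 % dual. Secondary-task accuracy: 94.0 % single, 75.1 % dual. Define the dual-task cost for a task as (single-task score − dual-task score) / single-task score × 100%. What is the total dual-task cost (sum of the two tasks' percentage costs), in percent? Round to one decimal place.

Primary cost = (97.9 − 73.4) / 97.9 × 100% = 25.0255%.
Secondary cost = (94.0 − 75.1) / 94.0 × 100% = 20.1064%.
Total = 25.0255% + 20.1064% = 45.1319% ≈ 45.1%.

45.1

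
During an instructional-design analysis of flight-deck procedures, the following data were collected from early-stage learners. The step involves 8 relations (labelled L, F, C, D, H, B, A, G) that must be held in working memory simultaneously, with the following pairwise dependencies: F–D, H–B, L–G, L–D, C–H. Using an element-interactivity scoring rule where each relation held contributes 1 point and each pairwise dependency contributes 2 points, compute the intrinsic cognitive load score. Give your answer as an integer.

18

Count of relations held simultaneously: 8.
Count of pairwise dependencies listed: 5.
Element contribution: 8 × 1 = 8.
Interaction contribution: 5 × 2 = 10.
Intrinsic load = 8 + 10 = 18.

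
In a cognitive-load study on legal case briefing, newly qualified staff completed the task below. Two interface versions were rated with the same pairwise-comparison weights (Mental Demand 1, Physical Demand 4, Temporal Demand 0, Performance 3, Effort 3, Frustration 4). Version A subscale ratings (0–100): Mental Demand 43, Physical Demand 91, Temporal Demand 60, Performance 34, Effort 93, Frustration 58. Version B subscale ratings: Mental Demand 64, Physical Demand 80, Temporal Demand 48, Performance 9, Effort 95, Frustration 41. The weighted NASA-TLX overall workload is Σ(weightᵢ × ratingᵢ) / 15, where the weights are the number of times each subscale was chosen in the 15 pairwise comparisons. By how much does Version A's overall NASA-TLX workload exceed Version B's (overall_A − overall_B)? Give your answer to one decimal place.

Version A weighted sum = 1·43 + 4·91 + 0·60 + 3·34 + 3·93 + 4·58 = 43 + 364 + 0 + 102 + 279 + 232 = 1020; overall_A = 1020/15 = 68.0000.
Version B weighted sum = 1·64 + 4·80 + 0·48 + 3·9 + 3·95 + 4·41 = 64 + 320 + 0 + 27 + 285 + 164 = 860; overall_B = 860/15 = 57.3333.
Difference = 68.0000 − 57.3333 = 10.6667 ≈ 10.7.

10.7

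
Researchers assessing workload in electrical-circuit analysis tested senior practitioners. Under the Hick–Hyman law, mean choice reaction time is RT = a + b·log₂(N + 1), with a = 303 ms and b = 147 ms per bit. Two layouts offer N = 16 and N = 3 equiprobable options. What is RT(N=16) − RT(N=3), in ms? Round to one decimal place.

306.9

RT(16) = 303 + 147·log₂(17) = 303 + 147·4.0875 = 903.8625 ms.
RT(3) = 303 + 147·log₂(4) = 303 + 147·2.0000 = 597.0000 ms.
Difference = 903.8625 − 597.0000 = 306.8625 ≈ 306.9 ms.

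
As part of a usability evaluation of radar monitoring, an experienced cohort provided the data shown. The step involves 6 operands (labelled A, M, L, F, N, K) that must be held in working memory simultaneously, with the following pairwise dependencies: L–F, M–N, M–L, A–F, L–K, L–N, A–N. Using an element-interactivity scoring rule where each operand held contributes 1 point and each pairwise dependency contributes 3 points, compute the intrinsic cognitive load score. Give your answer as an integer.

27

Count of operands held simultaneously: 6.
Count of pairwise dependencies listed: 7.
Element contribution: 6 × 1 = 6.
Interaction contribution: 7 × 3 = 21.
Intrinsic load = 6 + 21 = 27.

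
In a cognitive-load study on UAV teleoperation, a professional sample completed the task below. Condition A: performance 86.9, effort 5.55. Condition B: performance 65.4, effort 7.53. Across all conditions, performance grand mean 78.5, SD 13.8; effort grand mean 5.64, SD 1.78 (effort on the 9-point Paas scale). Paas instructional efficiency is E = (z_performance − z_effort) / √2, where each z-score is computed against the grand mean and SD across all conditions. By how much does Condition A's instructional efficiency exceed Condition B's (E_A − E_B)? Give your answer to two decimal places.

Condition A: z_P = (86.9 − 78.5)/13.8 = 0.6087; z_E = (5.55 − 5.64)/1.78 = -0.0506; E_A = (0.6087 − (-0.0506))/√2 = 0.4662.
Condition B: z_P = (65.4 − 78.5)/13.8 = -0.9493; z_E = (7.53 − 5.64)/1.78 = 1.0618; E_B = (-0.9493 − 1.0618)/√2 = -1.4221.
E_A − E_B = 0.4662 − (-1.4221) = 1.8883 ≈ 1.89.

1.89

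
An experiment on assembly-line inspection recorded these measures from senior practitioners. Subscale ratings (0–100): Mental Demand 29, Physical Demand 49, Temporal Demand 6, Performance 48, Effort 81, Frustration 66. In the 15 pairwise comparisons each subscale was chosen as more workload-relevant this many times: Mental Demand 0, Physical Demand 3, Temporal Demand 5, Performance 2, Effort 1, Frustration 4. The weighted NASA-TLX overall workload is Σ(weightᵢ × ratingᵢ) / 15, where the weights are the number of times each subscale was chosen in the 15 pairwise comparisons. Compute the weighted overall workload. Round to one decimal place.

41.2

The tallies are the weights (they sum to 15).
Weighted sum = 0·29 + 3·49 + 5·6 + 2·48 + 1·81 + 4·66
            = 0 + 147 + 30 + 96 + 81 + 264 = 618.
Overall workload = 618 / 15 = 41.2000 ≈ 41.2.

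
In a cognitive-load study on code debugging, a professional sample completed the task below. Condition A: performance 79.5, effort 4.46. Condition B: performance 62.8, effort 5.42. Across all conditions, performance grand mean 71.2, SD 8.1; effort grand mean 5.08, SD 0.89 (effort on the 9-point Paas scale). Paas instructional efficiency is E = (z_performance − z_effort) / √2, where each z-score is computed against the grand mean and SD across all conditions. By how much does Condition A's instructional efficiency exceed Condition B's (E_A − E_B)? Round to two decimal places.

Condition A: z_P = (79.5 − 71.2)/8.1 = 1.0247; z_E = (4.46 − 5.08)/0.89 = -0.6966; E_A = (1.0247 − (-0.6966))/√2 = 1.2171.
Condition B: z_P = (62.8 − 71.2)/8.1 = -1.0370; z_E = (5.42 − 5.08)/0.89 = 0.3820; E_B = (-1.0370 − 0.3820)/√2 = -1.0034.
E_A − E_B = 1.2171 − (-1.0034) = 2.2205 ≈ 2.22.

2.22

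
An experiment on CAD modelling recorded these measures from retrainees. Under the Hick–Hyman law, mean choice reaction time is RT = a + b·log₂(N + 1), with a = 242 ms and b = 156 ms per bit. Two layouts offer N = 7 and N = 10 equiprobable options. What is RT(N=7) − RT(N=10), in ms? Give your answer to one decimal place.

-71.7

RT(7) = 242 + 156·log₂(8) = 242 + 156·3.0000 = 710.0000 ms.
RT(10) = 242 + 156·log₂(11) = 242 + 156·3.4594 = 781.6664 ms.
Difference = 710.0000 − 781.6664 = -71.6664 ≈ -71.7 ms.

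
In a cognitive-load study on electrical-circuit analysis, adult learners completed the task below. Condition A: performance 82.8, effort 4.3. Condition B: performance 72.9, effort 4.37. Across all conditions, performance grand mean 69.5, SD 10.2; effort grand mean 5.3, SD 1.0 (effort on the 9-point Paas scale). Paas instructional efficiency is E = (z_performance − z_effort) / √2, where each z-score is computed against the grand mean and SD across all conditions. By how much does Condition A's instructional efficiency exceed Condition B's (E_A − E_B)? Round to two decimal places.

0.74

Condition A: z_P = (82.8 − 69.5)/10.2 = 1.3039; z_E = (4.3 − 5.3)/1.0 = -1.0000; E_A = (1.3039 − (-1.0000))/√2 = 1.6291.
Condition B: z_P = (72.9 − 69.5)/10.2 = 0.3333; z_E = (4.37 − 5.3)/1.0 = -0.9300; E_B = (0.3333 − (-0.9300))/√2 = 0.8933.
E_A − E_B = 1.6291 − 0.8933 = 0.7358 ≈ 0.74.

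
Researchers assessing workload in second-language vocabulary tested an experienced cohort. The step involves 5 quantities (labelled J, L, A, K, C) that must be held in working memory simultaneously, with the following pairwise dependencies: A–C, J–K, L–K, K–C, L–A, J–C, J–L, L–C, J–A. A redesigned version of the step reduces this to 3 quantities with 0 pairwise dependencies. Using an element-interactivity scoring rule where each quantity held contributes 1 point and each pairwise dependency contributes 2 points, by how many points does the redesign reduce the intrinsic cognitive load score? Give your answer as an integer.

Original: 5 × 1 + 9 × 2 = 5 + 18 = 23.
Redesigned: 3 × 1 + 0 × 2 = 3 + 0 = 3.
Reduction = 23 − 3 = 20.

20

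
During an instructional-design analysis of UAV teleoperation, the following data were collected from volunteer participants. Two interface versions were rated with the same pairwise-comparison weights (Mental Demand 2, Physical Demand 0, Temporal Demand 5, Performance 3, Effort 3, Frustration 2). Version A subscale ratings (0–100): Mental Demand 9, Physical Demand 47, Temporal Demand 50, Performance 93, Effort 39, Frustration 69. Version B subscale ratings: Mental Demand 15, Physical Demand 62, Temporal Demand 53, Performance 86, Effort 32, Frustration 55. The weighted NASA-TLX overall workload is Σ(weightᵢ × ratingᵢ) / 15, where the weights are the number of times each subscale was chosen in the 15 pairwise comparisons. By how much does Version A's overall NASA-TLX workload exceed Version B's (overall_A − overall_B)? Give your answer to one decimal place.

2.9

Version A weighted sum = 2·9 + 0·47 + 5·50 + 3·93 + 3·39 + 2·69 = 18 + 0 + 250 + 279 + 117 + 138 = 802; overall_A = 802/15 = 53.4667.
Version B weighted sum = 2·15 + 0·62 + 5·53 + 3·86 + 3·32 + 2·55 = 30 + 0 + 265 + 258 + 96 + 110 = 759; overall_B = 759/15 = 50.6000.
Difference = 53.4667 − 50.6000 = 2.8667 ≈ 2.9.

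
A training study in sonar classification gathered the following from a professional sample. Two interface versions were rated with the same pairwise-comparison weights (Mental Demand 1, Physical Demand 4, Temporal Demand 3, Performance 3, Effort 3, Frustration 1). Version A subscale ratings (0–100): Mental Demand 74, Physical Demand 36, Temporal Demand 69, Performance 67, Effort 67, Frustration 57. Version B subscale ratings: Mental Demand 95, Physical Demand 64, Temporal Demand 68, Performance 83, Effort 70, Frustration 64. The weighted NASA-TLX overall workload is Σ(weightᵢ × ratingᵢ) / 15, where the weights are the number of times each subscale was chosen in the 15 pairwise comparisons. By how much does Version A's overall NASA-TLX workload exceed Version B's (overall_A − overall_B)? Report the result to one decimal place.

Version A weighted sum = 1·74 + 4·36 + 3·69 + 3·67 + 3·67 + 1·57 = 74 + 144 + 207 + 201 + 201 + 57 = 884; overall_A = 884/15 = 58.9333.
Version B weighted sum = 1·95 + 4·64 + 3·68 + 3·83 + 3·70 + 1·64 = 95 + 256 + 204 + 249 + 210 + 64 = 1078; overall_B = 1078/15 = 71.8667.
Difference = 58.9333 − 71.8667 = -12.9334 ≈ -12.9.

-12.9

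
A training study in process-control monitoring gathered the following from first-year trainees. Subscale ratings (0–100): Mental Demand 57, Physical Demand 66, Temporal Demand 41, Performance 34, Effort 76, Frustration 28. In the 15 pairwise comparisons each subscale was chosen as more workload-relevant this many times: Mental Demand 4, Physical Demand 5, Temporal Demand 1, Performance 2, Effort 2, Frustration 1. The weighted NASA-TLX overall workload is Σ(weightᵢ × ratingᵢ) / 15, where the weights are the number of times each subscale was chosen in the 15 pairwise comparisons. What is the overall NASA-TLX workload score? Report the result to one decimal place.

The tallies are the weights (they sum to 15).
Weighted sum = 4·57 + 5·66 + 1·41 + 2·34 + 2·76 + 1·28
            = 228 + 330 + 41 + 68 + 152 + 28 = 847.
Overall workload = 847 / 15 = 56.4667 ≈ 56.5.

56.5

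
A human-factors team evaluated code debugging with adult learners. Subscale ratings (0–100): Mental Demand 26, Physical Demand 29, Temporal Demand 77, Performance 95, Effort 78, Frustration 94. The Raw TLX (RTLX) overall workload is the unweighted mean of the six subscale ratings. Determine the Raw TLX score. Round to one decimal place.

Sum of ratings = 26 + 29 + 77 + 95 + 78 + 94 = 399.
RTLX = 399 / 6 = 66.5000 ≈ 66.5.

66.5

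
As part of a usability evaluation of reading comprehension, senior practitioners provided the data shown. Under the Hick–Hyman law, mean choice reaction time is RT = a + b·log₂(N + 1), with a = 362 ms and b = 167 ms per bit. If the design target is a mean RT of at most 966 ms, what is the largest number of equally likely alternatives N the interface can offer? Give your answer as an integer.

11

Set 362 + 167·log₂(N + 1) ≤ 966.
log₂(N + 1) ≤ (966 − 362) / 167 = 3.6168.
N + 1 ≤ 2^3.6168 = 12.2678.
N ≤ 11.2678, so the largest integer N is 11.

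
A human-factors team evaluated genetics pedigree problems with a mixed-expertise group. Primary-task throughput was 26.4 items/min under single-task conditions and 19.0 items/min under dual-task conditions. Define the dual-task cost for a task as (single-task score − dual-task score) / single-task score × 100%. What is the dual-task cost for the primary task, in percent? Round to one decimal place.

28.0

Cost = (26.4 − 19.0) / 26.4 × 100%
     = 7.4000 / 26.4 × 100% = 28.0303%.
≈ 28.0%.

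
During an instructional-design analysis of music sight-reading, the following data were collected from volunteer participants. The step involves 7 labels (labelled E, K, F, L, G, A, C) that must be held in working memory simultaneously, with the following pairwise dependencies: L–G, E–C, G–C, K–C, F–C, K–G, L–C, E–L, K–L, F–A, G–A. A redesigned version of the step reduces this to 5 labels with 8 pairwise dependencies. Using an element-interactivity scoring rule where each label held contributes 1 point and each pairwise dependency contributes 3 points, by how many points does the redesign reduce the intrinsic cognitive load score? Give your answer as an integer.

Original: 7 × 1 + 11 × 3 = 7 + 33 = 40.
Redesigned: 5 × 1 + 8 × 3 = 5 + 24 = 29.
Reduction = 40 − 29 = 11.

11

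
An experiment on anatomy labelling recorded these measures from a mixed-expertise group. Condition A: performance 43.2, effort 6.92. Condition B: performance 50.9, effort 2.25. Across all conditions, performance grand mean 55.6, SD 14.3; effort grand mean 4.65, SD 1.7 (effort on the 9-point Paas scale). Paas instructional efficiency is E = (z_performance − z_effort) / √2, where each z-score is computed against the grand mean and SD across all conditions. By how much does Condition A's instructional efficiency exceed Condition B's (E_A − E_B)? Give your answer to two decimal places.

Condition A: z_P = (43.2 − 55.6)/14.3 = -0.8671; z_E = (6.92 − 4.65)/1.7 = 1.3353; E_A = (-0.8671 − 1.3353)/√2 = -1.5573.
Condition B: z_P = (50.9 − 55.6)/14.3 = -0.3287; z_E = (2.25 − 4.65)/1.7 = -1.4118; E_B = (-0.3287 − (-1.4118))/√2 = 0.7659.
E_A − E_B = -1.5573 − 0.7659 = -2.3232 ≈ -2.32.

-2.32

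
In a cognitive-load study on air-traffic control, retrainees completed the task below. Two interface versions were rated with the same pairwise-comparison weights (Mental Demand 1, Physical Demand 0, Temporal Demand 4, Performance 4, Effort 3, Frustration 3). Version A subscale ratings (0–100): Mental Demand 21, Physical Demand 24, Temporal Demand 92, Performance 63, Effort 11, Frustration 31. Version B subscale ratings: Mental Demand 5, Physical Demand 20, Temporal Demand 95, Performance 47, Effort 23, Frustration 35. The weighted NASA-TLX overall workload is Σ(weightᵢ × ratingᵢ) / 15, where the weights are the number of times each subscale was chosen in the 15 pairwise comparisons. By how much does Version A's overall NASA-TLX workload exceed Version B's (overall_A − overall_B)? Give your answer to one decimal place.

1.3

Version A weighted sum = 1·21 + 0·24 + 4·92 + 4·63 + 3·11 + 3·31 = 21 + 0 + 368 + 252 + 33 + 93 = 767; overall_A = 767/15 = 51.1333.
Version B weighted sum = 1·5 + 0·20 + 4·95 + 4·47 + 3·23 + 3·35 = 5 + 0 + 380 + 188 + 69 + 105 = 747; overall_B = 747/15 = 49.8000.
Difference = 51.1333 − 49.8000 = 1.3333 ≈ 1.3.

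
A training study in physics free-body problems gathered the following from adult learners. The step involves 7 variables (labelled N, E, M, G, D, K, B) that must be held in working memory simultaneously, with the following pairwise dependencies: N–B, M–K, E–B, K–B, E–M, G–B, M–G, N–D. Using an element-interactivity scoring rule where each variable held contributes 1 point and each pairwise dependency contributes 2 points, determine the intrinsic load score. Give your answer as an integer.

23

Count of variables held simultaneously: 7.
Count of pairwise dependencies listed: 8.
Element contribution: 7 × 1 = 7.
Interaction contribution: 8 × 2 = 16.
Intrinsic load = 7 + 16 = 23.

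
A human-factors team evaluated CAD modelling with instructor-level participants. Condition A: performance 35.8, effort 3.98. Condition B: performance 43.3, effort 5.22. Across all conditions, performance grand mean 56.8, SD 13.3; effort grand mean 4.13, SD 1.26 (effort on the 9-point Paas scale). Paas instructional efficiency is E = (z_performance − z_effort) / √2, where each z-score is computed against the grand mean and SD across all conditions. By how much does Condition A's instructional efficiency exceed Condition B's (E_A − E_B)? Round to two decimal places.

0.30

Condition A: z_P = (35.8 − 56.8)/13.3 = -1.5789; z_E = (3.98 − 4.13)/1.26 = -0.1190; E_A = (-1.5789 − (-0.1190))/√2 = -1.0323.
Condition B: z_P = (43.3 − 56.8)/13.3 = -1.0150; z_E = (5.22 − 4.13)/1.26 = 0.8651; E_B = (-1.0150 − 0.8651)/√2 = -1.3294.
E_A − E_B = -1.0323 − (-1.3294) = 0.2971 ≈ 0.30.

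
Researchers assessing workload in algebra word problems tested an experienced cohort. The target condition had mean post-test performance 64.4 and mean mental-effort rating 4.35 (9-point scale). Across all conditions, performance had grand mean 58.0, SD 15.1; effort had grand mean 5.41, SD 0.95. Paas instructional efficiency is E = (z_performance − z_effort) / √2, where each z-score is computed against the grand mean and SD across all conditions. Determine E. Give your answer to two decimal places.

1.09

z_performance = (64.4 − 58.0) / 15.1 = 6.4000 / 15.1 = 0.4238.
z_effort = (4.35 − 5.41) / 0.95 = -1.0600 / 0.95 = -1.1158.
z_P − z_E = 0.4238 − (-1.1158) = 1.5396.
E = 1.5396 / √2 = 1.5396 / 1.41421 = 1.0887 ≈ 1.09.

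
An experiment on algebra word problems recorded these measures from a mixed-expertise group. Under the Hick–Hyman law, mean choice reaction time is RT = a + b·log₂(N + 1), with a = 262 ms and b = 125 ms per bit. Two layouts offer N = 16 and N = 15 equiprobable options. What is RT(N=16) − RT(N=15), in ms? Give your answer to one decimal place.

RT(16) = 262 + 125·log₂(17) = 262 + 125·4.0875 = 772.9375 ms.
RT(15) = 262 + 125·log₂(16) = 262 + 125·4.0000 = 762.0000 ms.
Difference = 772.9375 − 762.0000 = 10.9375 ≈ 10.9 ms.

10.9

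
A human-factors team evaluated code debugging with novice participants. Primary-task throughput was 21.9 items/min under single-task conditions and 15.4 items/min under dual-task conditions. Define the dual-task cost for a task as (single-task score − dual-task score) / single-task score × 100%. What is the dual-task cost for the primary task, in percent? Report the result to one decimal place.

Cost = (21.9 − 15.4) / 21.9 × 100%
     = 6.5000 / 21.9 × 100% = 29.6804%.
≈ 29.7%.

29.7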